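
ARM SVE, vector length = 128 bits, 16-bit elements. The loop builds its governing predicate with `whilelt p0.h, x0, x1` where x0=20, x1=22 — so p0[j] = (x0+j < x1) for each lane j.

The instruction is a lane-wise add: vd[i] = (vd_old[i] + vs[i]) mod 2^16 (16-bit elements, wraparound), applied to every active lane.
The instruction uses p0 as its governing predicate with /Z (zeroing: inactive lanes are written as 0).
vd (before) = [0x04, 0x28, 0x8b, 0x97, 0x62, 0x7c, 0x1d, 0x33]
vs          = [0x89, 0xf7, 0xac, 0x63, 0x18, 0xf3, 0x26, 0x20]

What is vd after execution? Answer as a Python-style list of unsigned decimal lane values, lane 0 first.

lane count: 128 div 16 = 8
active while 20+j < 22, i.e. j ∈ [0,2) capped at 8 ⇒ 2
lane  0: add(0x04,0x89) ⇒ 0x8d
lane  1: add(0x28,0xf7) ⇒ 0x11f
lane  2: tail/zero ⇒ 0x00
lane  3: tail/zero ⇒ 0x00
lane  4: tail/zero ⇒ 0x00
lane  5: tail/zero ⇒ 0x00
lane  6: tail/zero ⇒ 0x00
lane  7: tail/zero ⇒ 0x00

vd = [141, 287, 0, 0, 0, 0, 0, 0]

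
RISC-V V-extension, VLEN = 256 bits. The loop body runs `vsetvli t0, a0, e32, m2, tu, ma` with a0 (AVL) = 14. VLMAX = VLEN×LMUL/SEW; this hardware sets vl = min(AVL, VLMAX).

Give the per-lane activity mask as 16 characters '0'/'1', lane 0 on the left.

predicate = 1111111111111100

lanes per group: 256·2/32 = 16
vl = min(AVL, VLMAX) = min(14, 16) = 14
bits (lane 0 leftmost): 1111111111111100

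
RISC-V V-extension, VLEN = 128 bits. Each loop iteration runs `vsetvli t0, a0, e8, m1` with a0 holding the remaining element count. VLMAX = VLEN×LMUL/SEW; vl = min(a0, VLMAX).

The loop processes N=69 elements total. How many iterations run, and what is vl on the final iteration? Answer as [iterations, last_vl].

lanes per group: 128·1/8 = 16
iterations = ceil(69/16) = 5; final-pass vl = 5

[iterations, last_vl] = [5, 5]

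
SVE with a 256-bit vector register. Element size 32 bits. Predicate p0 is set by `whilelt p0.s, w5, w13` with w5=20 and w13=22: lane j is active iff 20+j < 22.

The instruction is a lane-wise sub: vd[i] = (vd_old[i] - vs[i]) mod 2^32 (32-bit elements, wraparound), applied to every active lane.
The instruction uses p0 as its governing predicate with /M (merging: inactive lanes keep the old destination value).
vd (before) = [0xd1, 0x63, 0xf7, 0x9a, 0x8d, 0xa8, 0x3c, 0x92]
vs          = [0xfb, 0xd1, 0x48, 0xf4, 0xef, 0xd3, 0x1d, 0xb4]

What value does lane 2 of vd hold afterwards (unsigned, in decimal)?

vd[2] = 247

lane count: 256 div 32 = 8
active while 20+j < 22, i.e. j ∈ [0,2) capped at 8 ⇒ 2
  i=0: sub(0xd1,0xfb) → 4294967254
  i=1: sub(0x63,0xd1) → 4294967186
  i=2: tail/keep → 247
  i=3: tail/keep → 154
  i=4: tail/keep → 141
  i=5: tail/keep → 168
  i=6: tail/keep → 60
  i=7: tail/keep → 146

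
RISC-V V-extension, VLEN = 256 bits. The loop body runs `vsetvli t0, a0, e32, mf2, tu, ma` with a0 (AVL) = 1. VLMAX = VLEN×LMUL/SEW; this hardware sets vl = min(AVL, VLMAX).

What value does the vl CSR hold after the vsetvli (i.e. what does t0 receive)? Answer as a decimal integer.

lanes per group: 256·1/2/32 = 4
AVL=1 ≤ VLMAX=4, so vl = 1

vl = 1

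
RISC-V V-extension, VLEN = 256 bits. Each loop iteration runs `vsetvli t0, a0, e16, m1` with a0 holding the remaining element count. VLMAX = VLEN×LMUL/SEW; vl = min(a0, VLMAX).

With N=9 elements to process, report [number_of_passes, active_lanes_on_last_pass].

VLMAX = (256 × 1) / 16 = 16 lanes
9 elements at 16/iter → 1 passes, remainder 9 on the last

[iterations, last_vl] = [1, 9]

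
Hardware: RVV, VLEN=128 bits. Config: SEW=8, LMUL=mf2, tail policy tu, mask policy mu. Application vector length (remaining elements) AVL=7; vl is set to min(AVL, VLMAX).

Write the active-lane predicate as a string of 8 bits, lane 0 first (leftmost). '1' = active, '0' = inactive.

predicate = 11111110

VLMAX = VLEN×LMUL/SEW = 128×1/2/8 = 8
vl ← min(7, 8) = 7
bits (lane 0 leftmost): 11111110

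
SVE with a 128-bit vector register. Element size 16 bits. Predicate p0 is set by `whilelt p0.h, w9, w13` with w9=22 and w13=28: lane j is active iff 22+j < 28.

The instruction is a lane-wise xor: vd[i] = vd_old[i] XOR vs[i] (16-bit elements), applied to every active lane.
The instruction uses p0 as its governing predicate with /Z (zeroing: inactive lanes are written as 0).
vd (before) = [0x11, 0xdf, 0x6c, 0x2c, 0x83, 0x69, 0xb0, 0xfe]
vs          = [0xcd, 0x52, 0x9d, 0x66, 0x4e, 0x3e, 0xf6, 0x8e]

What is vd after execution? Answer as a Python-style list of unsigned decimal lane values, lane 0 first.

vd = [220, 141, 241, 74, 205, 87, 0, 0]

register lanes = 128/16 = 8
active while 22+j < 28, i.e. j ∈ [0,6) capped at 8 ⇒ 6
[0] xor(0x11,0xcd) = 0xdc
[1] xor(0xdf,0x52) = 0x8d
[2] xor(0x6c,0x9d) = 0xf1
[3] xor(0x2c,0x66) = 0x4a
[4] xor(0x83,0x4e) = 0xcd
[5] xor(0x69,0x3e) = 0x57
[6] tail/zero = 0x00
[7] tail/zero = 0x00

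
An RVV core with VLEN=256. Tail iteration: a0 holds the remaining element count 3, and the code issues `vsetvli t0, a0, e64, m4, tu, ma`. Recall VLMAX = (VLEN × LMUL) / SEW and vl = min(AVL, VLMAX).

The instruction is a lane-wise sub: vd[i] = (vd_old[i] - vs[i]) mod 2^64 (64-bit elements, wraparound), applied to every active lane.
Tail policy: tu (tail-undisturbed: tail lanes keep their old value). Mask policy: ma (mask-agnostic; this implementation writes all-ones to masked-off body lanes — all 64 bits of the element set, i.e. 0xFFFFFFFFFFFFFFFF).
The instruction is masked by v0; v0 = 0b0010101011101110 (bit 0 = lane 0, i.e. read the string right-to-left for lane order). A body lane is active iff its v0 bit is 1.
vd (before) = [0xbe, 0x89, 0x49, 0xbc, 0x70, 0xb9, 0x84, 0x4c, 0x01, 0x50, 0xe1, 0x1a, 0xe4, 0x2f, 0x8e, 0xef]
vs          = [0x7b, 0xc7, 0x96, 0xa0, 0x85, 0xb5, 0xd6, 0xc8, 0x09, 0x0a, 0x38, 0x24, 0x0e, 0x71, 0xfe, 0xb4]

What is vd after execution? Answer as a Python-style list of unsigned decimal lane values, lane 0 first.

vd = [18446744073709551615, 18446744073709551554, 18446744073709551539, 188, 112, 185, 132, 76, 1, 80, 225, 26, 228, 47, 142, 239]

VLMAX = (256 × 4) / 64 = 16 lanes
vl ← min(3, 16) = 3
lane  0: mask-off/ones ⇒ 0xffffffffffffffff
lane  1: sub(0x89,0xc7) ⇒ 0xffffffffffffffc2
lane  2: sub(0x49,0x96) ⇒ 0xffffffffffffffb3
lane  3: tail/keep ⇒ 0xbc
lane  4: tail/keep ⇒ 0x70
lane  5: tail/keep ⇒ 0xb9
lane  6: tail/keep ⇒ 0x84
lane  7: tail/keep ⇒ 0x4c
lane  8: tail/keep ⇒ 0x01
lane  9: tail/keep ⇒ 0x50
lane 10: tail/keep ⇒ 0xe1
lane 11: tail/keep ⇒ 0x1a
lane 12: tail/keep ⇒ 0xe4
lane 13: tail/keep ⇒ 0x2f
lane 14: tail/keep ⇒ 0x8e
lane 15: tail/keep ⇒ 0xef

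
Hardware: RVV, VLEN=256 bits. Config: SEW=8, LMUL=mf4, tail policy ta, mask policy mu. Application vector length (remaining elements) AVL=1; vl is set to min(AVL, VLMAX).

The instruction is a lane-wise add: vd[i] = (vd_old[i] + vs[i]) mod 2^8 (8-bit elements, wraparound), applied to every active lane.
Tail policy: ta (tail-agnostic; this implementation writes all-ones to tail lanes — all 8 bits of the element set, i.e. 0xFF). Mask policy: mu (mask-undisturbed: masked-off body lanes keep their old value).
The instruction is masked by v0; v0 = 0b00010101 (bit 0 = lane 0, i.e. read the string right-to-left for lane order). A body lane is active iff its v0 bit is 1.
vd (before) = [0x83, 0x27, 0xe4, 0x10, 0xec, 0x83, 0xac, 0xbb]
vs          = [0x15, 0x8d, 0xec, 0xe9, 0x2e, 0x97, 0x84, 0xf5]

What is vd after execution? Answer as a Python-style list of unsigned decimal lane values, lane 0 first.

VLMAX = (256 × 1/4) / 8 = 8 lanes
vl ← min(1, 8) = 1
lane  0: add(0x83,0x15) ⇒ 0x98
lane  1: tail/ones ⇒ 0xff
lane  2: tail/ones ⇒ 0xff
lane  3: tail/ones ⇒ 0xff
lane  4: tail/ones ⇒ 0xff
lane  5: tail/ones ⇒ 0xff
lane  6: tail/ones ⇒ 0xff
lane  7: tail/ones ⇒ 0xff

vd = [152, 255, 255, 255, 255, 255, 255, 255]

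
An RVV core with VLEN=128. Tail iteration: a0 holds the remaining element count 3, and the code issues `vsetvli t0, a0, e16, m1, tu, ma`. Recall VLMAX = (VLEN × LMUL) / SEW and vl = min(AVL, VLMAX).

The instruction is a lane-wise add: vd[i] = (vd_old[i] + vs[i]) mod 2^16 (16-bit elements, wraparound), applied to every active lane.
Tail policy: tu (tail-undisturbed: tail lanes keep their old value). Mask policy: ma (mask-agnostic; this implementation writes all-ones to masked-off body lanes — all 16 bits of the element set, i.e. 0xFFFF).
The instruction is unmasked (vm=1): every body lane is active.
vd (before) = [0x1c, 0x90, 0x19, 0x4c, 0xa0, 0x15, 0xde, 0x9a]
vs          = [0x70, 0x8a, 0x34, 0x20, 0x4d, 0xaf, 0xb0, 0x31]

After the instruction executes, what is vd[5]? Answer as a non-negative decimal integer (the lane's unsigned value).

vd[5] = 21

VLMAX = VLEN×LMUL/SEW = 128×1/16 = 8
vl = min(AVL, VLMAX) = min(3, 8) = 3
[0] add(0x1c,0x70) = 0x8c
[1] add(0x90,0x8a) = 0x11a
[2] add(0x19,0x34) = 0x4d
[3] tail/keep = 0x4c
[4] tail/keep = 0xa0
[5] tail/keep = 0x15
[6] tail/keep = 0xde
[7] tail/keep = 0x9a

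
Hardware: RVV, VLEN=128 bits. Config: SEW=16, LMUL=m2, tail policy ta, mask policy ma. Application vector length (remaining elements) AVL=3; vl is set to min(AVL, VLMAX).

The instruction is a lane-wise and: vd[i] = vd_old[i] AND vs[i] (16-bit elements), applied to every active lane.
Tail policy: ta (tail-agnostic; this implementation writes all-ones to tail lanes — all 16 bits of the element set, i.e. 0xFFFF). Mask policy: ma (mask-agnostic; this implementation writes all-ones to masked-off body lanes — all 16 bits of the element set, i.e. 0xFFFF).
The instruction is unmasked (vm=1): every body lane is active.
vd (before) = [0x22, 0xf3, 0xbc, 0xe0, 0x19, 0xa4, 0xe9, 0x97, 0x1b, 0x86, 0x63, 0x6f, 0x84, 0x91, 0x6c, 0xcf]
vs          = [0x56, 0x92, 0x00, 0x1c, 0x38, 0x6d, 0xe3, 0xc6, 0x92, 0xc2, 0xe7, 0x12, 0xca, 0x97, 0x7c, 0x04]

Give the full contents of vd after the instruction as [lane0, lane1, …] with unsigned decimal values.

lanes per group: 128·2/16 = 16
AVL=3 ≤ VLMAX=16, so vl = 3
vd[0] and(0x22,0x56) -> 0x02
vd[1] and(0xf3,0x92) -> 0x92
vd[2] and(0xbc,0x00) -> 0x00
vd[3] tail/ones -> 0xffff
vd[4] tail/ones -> 0xffff
vd[5] tail/ones -> 0xffff
vd[6] tail/ones -> 0xffff
vd[7] tail/ones -> 0xffff
vd[8] tail/ones -> 0xffff
vd[9] tail/ones -> 0xffff
vd[10] tail/ones -> 0xffff
vd[11] tail/ones -> 0xffff
vd[12] tail/ones -> 0xffff
vd[13] tail/ones -> 0xffff
vd[14] tail/ones -> 0xffff
vd[15] tail/ones -> 0xffff

vd = [2, 146, 0, 65535, 65535, 65535, 65535, 65535, 65535, 65535, 65535, 65535, 65535, 65535, 65535, 65535]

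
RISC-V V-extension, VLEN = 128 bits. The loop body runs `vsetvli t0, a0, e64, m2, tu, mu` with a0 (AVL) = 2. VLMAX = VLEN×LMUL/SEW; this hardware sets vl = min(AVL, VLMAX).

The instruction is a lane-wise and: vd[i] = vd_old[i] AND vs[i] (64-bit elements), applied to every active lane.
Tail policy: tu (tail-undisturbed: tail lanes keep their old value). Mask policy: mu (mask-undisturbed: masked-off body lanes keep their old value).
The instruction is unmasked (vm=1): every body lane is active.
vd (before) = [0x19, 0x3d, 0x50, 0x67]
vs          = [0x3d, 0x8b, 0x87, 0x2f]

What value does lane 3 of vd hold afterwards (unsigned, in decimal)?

VLMAX = (128 × 2) / 64 = 4 lanes
vl ← min(2, 4) = 2
lane  0: and(0x19,0x3d) ⇒ 0x19
lane  1: and(0x3d,0x8b) ⇒ 0x09
lane  2: tail/keep ⇒ 0x50
lane  3: tail/keep ⇒ 0x67

vd[3] = 103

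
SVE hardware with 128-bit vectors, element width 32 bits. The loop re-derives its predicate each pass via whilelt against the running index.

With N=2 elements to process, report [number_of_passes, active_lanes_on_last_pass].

128-bit reg / 32-bit elem → 4 lanes
2 elements at 4/iter → 1 passes, remainder 2 on the last

[iterations, last_vl] = [1, 2]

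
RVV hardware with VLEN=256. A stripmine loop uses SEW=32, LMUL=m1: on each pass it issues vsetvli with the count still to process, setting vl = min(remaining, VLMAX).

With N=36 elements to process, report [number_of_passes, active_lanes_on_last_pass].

[iterations, last_vl] = [5, 4]

lanes per group: 256·1/32 = 8
iterations = ceil(36/8) = 5; final-pass vl = 4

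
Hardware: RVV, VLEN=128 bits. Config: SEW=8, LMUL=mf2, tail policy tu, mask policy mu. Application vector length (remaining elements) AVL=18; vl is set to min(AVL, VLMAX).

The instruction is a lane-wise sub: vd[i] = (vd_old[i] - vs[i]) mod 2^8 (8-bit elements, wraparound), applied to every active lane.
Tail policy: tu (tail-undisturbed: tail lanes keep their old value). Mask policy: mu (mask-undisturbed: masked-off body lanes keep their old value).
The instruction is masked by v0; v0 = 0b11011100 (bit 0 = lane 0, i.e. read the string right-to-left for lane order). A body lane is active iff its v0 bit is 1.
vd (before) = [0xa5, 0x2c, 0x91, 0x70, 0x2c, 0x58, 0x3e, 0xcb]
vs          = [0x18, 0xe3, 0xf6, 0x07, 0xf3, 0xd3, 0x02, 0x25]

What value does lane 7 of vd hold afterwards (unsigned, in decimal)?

vd[7] = 166

lanes per group: 128·1/2/8 = 8
vl ← min(18, 8) = 8
[0] mask-off/keep = 0xa5
[1] mask-off/keep = 0x2c
[2] sub(0x91,0xf6) = 0x9b
[3] sub(0x70,0x07) = 0x69
[4] sub(0x2c,0xf3) = 0x39
[5] mask-off/keep = 0x58
[6] sub(0x3e,0x02) = 0x3c
[7] sub(0xcb,0x25) = 0xa6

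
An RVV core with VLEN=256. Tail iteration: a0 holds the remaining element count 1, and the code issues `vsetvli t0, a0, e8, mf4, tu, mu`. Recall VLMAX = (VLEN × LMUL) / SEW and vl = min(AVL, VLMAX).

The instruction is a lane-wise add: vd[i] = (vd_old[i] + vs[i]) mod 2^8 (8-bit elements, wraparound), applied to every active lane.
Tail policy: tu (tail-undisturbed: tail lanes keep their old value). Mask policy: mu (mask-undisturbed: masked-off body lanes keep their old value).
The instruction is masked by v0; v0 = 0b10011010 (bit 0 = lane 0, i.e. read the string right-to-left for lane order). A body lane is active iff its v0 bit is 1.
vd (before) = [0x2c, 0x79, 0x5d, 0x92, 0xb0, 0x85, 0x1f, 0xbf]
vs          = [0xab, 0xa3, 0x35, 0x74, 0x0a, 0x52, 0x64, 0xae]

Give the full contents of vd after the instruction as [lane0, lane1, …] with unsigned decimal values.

VLMAX = (256 × 1/4) / 8 = 8 lanes
vl = min(AVL, VLMAX) = min(1, 8) = 1
  i=0: mask-off/keep → 44
  i=1: tail/keep → 121
  i=2: tail/keep → 93
  i=3: tail/keep → 146
  i=4: tail/keep → 176
  i=5: tail/keep → 133
  i=6: tail/keep → 31
  i=7: tail/keep → 191

vd = [44, 121, 93, 146, 176, 133, 31, 191]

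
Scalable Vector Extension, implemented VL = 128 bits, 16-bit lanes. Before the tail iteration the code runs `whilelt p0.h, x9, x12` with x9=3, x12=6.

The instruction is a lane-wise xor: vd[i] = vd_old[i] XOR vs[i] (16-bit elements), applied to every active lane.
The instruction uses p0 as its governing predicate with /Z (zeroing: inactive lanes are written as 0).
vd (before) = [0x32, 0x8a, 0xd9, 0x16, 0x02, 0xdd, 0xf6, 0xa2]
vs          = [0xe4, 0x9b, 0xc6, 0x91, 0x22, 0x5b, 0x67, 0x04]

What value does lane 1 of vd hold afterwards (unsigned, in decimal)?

128-bit reg / 16-bit elem → 8 lanes
active while 3+j < 6, i.e. j ∈ [0,3) capped at 8 ⇒ 3
lane  0: xor(0x32,0xe4) ⇒ 0xd6
lane  1: xor(0x8a,0x9b) ⇒ 0x11
lane  2: xor(0xd9,0xc6) ⇒ 0x1f
lane  3: tail/zero ⇒ 0x00
lane  4: tail/zero ⇒ 0x00
lane  5: tail/zero ⇒ 0x00
lane  6: tail/zero ⇒ 0x00
lane  7: tail/zero ⇒ 0x00

vd[1] = 17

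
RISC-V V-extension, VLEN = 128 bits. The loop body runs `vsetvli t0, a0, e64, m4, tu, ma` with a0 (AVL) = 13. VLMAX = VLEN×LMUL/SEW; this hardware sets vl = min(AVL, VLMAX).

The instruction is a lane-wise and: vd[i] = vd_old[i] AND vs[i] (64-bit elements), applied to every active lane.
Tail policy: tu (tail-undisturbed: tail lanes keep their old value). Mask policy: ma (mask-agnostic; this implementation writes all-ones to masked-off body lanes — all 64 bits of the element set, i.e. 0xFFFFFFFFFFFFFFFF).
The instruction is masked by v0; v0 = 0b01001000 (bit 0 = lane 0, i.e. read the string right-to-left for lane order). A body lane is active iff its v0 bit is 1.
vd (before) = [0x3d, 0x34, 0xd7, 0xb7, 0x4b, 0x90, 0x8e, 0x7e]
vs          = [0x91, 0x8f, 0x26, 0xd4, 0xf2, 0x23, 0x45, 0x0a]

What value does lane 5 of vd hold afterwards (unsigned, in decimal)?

vd[5] = 18446744073709551615

lanes per group: 128·4/64 = 8
vl ← min(13, 8) = 8
  i=0: mask-off/ones → 18446744073709551615
  i=1: mask-off/ones → 18446744073709551615
  i=2: mask-off/ones → 18446744073709551615
  i=3: and(0xb7,0xd4) → 148
  i=4: mask-off/ones → 18446744073709551615
  i=5: mask-off/ones → 18446744073709551615
  i=6: and(0x8e,0x45) → 4
  i=7: mask-off/ones → 18446744073709551615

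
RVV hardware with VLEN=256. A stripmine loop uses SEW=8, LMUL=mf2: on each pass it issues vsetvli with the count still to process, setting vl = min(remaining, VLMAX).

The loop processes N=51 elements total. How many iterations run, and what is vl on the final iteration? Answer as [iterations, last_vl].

[iterations, last_vl] = [4, 3]

VLMAX = VLEN×LMUL/SEW = 256×1/2/8 = 16
51 elements at 16/iter → 4 passes, remainder 3 on the last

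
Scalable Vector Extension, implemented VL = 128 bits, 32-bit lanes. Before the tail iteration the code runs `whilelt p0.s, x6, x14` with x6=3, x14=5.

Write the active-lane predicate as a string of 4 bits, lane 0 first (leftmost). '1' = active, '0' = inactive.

predicate = 1100

128-bit reg / 32-bit elem → 4 lanes
active while 3+j < 5, i.e. j ∈ [0,2) capped at 4 ⇒ 2
bits (lane 0 leftmost): 1100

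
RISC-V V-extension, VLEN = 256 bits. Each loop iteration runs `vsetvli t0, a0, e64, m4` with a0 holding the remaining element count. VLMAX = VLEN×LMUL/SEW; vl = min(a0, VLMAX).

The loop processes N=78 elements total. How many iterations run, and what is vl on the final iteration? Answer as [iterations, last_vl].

[iterations, last_vl] = [5, 14]

lanes per group: 256·4/64 = 16
78 elements at 16/iter → 5 passes, remainder 14 on the last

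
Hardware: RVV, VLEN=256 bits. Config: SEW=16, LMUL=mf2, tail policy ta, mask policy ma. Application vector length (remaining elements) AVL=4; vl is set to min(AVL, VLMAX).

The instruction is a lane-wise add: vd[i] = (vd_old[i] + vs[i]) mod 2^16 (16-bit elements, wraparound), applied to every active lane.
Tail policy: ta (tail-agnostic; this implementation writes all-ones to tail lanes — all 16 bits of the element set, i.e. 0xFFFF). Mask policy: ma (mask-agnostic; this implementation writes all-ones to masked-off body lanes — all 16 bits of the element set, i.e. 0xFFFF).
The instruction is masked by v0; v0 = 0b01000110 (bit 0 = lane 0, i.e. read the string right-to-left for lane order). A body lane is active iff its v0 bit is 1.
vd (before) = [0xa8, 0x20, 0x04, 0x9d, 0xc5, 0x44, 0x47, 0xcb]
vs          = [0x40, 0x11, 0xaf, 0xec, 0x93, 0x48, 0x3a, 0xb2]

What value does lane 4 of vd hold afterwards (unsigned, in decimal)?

vd[4] = 65535

lanes per group: 256·1/2/16 = 8
AVL=4 ≤ VLMAX=8, so vl = 4
vd[0] mask-off/ones -> 0xffff
vd[1] add(0x20,0x11) -> 0x31
vd[2] add(0x04,0xaf) -> 0xb3
vd[3] mask-off/ones -> 0xffff
vd[4] tail/ones -> 0xffff
vd[5] tail/ones -> 0xffff
vd[6] tail/ones -> 0xffff
vd[7] tail/ones -> 0xffff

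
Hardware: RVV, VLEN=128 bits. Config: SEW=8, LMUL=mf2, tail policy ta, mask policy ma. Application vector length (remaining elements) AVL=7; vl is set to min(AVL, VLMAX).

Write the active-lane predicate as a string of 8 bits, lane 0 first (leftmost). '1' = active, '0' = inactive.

VLMAX = VLEN×LMUL/SEW = 128×1/2/8 = 8
vl = min(AVL, VLMAX) = min(7, 8) = 7
bits (lane 0 leftmost): 11111110

predicate = 11111110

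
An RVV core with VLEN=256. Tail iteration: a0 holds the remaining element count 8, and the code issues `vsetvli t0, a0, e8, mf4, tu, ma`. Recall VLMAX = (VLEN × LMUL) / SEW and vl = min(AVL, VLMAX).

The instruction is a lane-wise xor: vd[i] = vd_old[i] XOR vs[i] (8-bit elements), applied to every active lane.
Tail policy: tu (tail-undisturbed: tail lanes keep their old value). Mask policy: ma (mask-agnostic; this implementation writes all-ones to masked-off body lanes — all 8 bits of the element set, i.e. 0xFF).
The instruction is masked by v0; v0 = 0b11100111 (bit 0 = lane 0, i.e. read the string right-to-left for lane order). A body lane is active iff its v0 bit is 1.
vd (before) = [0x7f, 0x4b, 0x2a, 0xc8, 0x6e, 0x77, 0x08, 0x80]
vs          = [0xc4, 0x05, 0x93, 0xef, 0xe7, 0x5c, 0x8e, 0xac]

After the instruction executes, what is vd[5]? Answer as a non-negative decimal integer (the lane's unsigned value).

vd[5] = 43

lanes per group: 256·1/4/8 = 8
vl = min(AVL, VLMAX) = min(8, 8) = 8
lane  0: xor(0x7f,0xc4) ⇒ 0xbb
lane  1: xor(0x4b,0x05) ⇒ 0x4e
lane  2: xor(0x2a,0x93) ⇒ 0xb9
lane  3: mask-off/ones ⇒ 0xff
lane  4: mask-off/ones ⇒ 0xff
lane  5: xor(0x77,0x5c) ⇒ 0x2b
lane  6: xor(0x08,0x8e) ⇒ 0x86
lane  7: xor(0x80,0xac) ⇒ 0x2c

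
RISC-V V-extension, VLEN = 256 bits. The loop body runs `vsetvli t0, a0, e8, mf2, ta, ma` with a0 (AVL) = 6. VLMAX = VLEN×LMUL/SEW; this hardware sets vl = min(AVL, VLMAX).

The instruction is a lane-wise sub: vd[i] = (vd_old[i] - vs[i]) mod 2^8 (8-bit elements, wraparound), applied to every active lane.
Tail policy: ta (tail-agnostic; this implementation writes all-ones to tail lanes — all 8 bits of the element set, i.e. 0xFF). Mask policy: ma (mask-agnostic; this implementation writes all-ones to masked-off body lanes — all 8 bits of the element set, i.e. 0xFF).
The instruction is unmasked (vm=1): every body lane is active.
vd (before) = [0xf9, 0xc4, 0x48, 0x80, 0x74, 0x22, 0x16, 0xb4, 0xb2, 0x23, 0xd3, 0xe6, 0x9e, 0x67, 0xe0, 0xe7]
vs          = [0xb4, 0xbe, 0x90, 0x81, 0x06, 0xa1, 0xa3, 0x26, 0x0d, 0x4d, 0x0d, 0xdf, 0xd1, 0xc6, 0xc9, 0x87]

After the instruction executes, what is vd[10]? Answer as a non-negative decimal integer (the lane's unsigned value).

lanes per group: 256·1/2/8 = 16
vl = min(AVL, VLMAX) = min(6, 16) = 6
  i=0: sub(0xf9,0xb4) → 69
  i=1: sub(0xc4,0xbe) → 6
  i=2: sub(0x48,0x90) → 184
  i=3: sub(0x80,0x81) → 255
  i=4: sub(0x74,0x06) → 110
  i=5: sub(0x22,0xa1) → 129
  i=6: tail/ones → 255
  i=7: tail/ones → 255
  i=8: tail/ones → 255
  i=9: tail/ones → 255
  i=10: tail/ones → 255
  i=11: tail/ones → 255
  i=12: tail/ones → 255
  i=13: tail/ones → 255
  i=14: tail/ones → 255
  i=15: tail/ones → 255

vd[10] = 255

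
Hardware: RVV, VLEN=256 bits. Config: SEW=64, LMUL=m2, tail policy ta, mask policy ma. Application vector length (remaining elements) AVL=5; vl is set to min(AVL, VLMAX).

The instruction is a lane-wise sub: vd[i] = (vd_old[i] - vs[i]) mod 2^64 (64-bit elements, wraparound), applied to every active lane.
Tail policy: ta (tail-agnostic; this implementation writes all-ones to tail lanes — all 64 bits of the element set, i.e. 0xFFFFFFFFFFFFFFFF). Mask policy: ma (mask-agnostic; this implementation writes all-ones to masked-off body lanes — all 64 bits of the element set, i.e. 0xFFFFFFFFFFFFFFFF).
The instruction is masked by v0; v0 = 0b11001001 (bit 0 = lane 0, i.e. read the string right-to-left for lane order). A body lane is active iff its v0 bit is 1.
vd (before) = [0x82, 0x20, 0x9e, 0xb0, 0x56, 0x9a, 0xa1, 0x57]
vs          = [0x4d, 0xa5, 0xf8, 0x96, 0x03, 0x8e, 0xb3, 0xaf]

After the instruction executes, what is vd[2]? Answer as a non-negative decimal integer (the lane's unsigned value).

vd[2] = 18446744073709551615

VLMAX = VLEN×LMUL/SEW = 256×2/64 = 8
vl = min(AVL, VLMAX) = min(5, 8) = 5
vd[0] sub(0x82,0x4d) -> 0x35
vd[1] mask-off/ones -> 0xffffffffffffffff
vd[2] mask-off/ones -> 0xffffffffffffffff
vd[3] sub(0xb0,0x96) -> 0x1a
vd[4] mask-off/ones -> 0xffffffffffffffff
vd[5] tail/ones -> 0xffffffffffffffff
vd[6] tail/ones -> 0xffffffffffffffff
vd[7] tail/ones -> 0xffffffffffffffff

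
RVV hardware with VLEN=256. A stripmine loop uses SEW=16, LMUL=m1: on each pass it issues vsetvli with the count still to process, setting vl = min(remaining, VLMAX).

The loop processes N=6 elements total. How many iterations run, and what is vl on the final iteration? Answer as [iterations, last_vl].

lanes per group: 256·1/16 = 16
N=6: ⌈6/16⌉ = 1 iters; last vl = 6 − 0×16 = 6

[iterations, last_vl] = [1, 6]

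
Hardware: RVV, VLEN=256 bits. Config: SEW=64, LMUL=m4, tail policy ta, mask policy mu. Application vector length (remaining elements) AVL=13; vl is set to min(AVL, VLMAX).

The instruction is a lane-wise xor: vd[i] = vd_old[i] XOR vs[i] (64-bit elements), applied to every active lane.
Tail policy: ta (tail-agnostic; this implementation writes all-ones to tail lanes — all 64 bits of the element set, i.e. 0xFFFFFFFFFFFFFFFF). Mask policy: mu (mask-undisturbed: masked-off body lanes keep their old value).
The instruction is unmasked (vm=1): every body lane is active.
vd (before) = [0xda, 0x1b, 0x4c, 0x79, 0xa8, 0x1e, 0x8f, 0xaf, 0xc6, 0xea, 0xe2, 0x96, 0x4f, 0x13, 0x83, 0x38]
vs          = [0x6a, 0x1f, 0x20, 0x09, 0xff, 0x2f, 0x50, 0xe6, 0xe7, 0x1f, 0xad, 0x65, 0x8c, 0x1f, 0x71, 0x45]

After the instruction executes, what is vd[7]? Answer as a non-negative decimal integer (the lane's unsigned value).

VLMAX = (256 × 4) / 64 = 16 lanes
vl ← min(13, 16) = 13
lane  0: xor(0xda,0x6a) ⇒ 0xb0
lane  1: xor(0x1b,0x1f) ⇒ 0x04
lane  2: xor(0x4c,0x20) ⇒ 0x6c
lane  3: xor(0x79,0x09) ⇒ 0x70
lane  4: xor(0xa8,0xff) ⇒ 0x57
lane  5: xor(0x1e,0x2f) ⇒ 0x31
lane  6: xor(0x8f,0x50) ⇒ 0xdf
lane  7: xor(0xaf,0xe6) ⇒ 0x49
lane  8: xor(0xc6,0xe7) ⇒ 0x21
lane  9: xor(0xea,0x1f) ⇒ 0xf5
lane 10: xor(0xe2,0xad) ⇒ 0x4f
lane 11: xor(0x96,0x65) ⇒ 0xf3
lane 12: xor(0x4f,0x8c) ⇒ 0xc3
lane 13: tail/ones ⇒ 0xffffffffffffffff
lane 14: tail/ones ⇒ 0xffffffffffffffff
lane 15: tail/ones ⇒ 0xffffffffffffffff

vd[7] = 73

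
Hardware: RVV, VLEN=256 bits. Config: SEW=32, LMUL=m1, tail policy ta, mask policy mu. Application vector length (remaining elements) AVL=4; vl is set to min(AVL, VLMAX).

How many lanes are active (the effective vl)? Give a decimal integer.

vl = 4

lanes per group: 256·1/32 = 8
AVL=4 ≤ VLMAX=8, so vl = 4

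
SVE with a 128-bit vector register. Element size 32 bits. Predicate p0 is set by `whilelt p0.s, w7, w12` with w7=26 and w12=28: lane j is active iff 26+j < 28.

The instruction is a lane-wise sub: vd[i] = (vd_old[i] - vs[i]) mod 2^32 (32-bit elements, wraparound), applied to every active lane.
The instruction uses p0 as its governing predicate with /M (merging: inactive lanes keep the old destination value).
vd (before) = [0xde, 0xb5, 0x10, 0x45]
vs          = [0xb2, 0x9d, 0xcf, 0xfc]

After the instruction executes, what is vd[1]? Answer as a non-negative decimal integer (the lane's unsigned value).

vd[1] = 24

lane count: 128 div 32 = 4
whilelt: lane j active iff 26+j < 28 → j < 2 → 2 active
vd[0] sub(0xde,0xb2) -> 0x2c
vd[1] sub(0xb5,0x9d) -> 0x18
vd[2] tail/keep -> 0x10
vd[3] tail/keep -> 0x45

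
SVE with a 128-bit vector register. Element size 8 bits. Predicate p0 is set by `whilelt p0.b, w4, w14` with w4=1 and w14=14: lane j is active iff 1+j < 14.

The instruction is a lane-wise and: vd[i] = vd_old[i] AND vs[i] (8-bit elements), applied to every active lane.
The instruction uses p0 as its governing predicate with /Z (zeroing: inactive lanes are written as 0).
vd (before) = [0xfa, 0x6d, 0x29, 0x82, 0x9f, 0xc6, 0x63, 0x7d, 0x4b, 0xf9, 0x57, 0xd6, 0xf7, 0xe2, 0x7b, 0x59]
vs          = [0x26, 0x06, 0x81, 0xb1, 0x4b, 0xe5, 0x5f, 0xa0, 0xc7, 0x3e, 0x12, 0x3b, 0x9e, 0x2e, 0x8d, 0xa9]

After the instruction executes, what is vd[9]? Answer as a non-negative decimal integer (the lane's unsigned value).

vd[9] = 56

lane count: 128 div 8 = 16
whilelt: lane j active iff 1+j < 14 → j < 13 → 13 active
[0] and(0xfa,0x26) = 0x22
[1] and(0x6d,0x06) = 0x04
[2] and(0x29,0x81) = 0x01
[3] and(0x82,0xb1) = 0x80
[4] and(0x9f,0x4b) = 0x0b
[5] and(0xc6,0xe5) = 0xc4
[6] and(0x63,0x5f) = 0x43
[7] and(0x7d,0xa0) = 0x20
[8] and(0x4b,0xc7) = 0x43
[9] and(0xf9,0x3e) = 0x38
[10] and(0x57,0x12) = 0x12
[11] and(0xd6,0x3b) = 0x12
[12] and(0xf7,0x9e) = 0x96
[13] tail/zero = 0x00
[14] tail/zero = 0x00
[15] tail/zero = 0x00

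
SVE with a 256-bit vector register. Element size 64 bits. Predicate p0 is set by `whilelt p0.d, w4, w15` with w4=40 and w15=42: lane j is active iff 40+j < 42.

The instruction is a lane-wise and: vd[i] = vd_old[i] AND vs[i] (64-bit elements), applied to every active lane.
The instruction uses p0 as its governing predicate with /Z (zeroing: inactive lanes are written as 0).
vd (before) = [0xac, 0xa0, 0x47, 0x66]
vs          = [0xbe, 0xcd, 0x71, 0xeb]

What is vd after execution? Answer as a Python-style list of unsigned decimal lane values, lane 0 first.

vd = [172, 128, 0, 0]

register lanes = 256/64 = 4
whilelt: lane j active iff 40+j < 42 → j < 2 → 2 active
vd[0] and(0xac,0xbe) -> 0xac
vd[1] and(0xa0,0xcd) -> 0x80
vd[2] tail/zero -> 0x00
vd[3] tail/zero -> 0x00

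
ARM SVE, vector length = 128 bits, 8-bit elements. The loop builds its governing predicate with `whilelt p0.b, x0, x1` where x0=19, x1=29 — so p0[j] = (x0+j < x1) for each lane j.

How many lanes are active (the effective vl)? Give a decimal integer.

vl = 10

lane count: 128 div 8 = 16
active while 19+j < 29, i.e. j ∈ [0,10) capped at 16 ⇒ 10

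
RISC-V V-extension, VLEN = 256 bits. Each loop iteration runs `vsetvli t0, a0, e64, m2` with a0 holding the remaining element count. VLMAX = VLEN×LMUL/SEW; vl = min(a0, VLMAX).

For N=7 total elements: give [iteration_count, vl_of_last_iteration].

[iterations, last_vl] = [1, 7]

VLMAX = VLEN×LMUL/SEW = 256×2/64 = 8
N=7: ⌈7/8⌉ = 1 iters; last vl = 7 − 0×8 = 7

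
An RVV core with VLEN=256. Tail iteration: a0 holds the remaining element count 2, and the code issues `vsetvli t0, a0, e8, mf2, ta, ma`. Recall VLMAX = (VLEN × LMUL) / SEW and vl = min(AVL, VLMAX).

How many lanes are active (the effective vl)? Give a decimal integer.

vl = 2

VLMAX = VLEN×LMUL/SEW = 256×1/2/8 = 16
vl = min(AVL, VLMAX) = min(2, 16) = 2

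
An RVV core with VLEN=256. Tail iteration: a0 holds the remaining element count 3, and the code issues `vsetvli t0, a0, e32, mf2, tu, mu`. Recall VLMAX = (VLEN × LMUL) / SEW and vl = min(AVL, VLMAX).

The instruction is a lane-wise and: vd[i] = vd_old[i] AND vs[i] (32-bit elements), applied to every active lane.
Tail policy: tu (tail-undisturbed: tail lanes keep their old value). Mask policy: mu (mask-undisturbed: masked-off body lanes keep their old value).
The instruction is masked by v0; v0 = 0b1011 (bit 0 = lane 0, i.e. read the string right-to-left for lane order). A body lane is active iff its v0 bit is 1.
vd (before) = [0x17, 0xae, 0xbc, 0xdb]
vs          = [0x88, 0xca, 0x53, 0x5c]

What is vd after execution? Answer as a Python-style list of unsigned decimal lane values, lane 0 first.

vd = [0, 138, 188, 219]

lanes per group: 256·1/2/32 = 4
AVL=3 ≤ VLMAX=4, so vl = 3
  i=0: and(0x17,0x88) → 0
  i=1: and(0xae,0xca) → 138
  i=2: mask-off/keep → 188
  i=3: tail/keep → 219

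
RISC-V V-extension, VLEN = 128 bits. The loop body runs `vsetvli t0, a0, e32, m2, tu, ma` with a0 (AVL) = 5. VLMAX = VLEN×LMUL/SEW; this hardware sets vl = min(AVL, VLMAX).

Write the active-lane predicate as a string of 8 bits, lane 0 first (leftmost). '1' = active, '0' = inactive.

predicate = 11111000

VLMAX = (128 × 2) / 32 = 8 lanes
AVL=5 ≤ VLMAX=8, so vl = 5
bits (lane 0 leftmost): 11111000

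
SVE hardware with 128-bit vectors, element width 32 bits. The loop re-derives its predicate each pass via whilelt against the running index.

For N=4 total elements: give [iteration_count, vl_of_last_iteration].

lane count: 128 div 32 = 4
iterations = ceil(4/4) = 1; final-pass vl = 4

[iterations, last_vl] = [1, 4]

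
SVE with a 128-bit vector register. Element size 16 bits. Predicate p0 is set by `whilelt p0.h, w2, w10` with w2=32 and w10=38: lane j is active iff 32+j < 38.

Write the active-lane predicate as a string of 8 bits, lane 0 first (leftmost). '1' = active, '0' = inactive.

register lanes = 128/16 = 8
active while 32+j < 38, i.e. j ∈ [0,6) capped at 8 ⇒ 6
bits (lane 0 leftmost): 11111100

predicate = 11111100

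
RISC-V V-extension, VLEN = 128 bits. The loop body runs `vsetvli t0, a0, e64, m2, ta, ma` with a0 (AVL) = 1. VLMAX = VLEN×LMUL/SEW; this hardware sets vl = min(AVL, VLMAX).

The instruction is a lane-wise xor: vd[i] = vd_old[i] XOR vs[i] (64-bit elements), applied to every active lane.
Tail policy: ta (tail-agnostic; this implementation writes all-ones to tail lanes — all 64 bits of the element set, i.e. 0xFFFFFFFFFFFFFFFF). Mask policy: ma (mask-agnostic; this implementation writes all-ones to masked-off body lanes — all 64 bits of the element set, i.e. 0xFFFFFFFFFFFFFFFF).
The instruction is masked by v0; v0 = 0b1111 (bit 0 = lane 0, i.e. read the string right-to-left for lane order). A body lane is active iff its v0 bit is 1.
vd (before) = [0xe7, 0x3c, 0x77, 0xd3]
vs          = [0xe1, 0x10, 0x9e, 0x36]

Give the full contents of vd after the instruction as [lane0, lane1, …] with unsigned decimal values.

lanes per group: 128·2/64 = 4
AVL=1 ≤ VLMAX=4, so vl = 1
vd[0] xor(0xe7,0xe1) -> 0x06
vd[1] tail/ones -> 0xffffffffffffffff
vd[2] tail/ones -> 0xffffffffffffffff
vd[3] tail/ones -> 0xffffffffffffffff

vd = [6, 18446744073709551615, 18446744073709551615, 18446744073709551615]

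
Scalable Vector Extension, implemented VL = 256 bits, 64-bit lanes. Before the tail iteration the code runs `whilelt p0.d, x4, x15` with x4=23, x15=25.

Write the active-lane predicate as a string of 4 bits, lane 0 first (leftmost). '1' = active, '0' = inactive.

256-bit reg / 64-bit elem → 4 lanes
active while 23+j < 25, i.e. j ∈ [0,2) capped at 4 ⇒ 2
bits (lane 0 leftmost): 1100

predicate = 1100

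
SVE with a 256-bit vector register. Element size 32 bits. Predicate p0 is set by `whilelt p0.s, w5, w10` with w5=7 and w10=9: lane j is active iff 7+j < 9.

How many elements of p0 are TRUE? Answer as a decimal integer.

register lanes = 256/32 = 8
p0[j] = (7+j < 9); true for j=0..1 → 2 lanes set

vl = 2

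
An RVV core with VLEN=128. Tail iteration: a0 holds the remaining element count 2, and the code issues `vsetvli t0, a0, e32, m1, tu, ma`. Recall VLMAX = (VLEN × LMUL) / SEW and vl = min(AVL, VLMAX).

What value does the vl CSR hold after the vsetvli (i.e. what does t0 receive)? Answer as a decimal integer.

lanes per group: 128·1/32 = 4
vl = min(AVL, VLMAX) = min(2, 4) = 2

vl = 2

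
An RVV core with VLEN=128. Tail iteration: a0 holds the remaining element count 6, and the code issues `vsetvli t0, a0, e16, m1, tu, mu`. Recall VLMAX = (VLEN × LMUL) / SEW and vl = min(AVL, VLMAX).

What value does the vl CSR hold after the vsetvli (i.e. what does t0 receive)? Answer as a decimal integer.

vl = 6

lanes per group: 128·1/16 = 8
vl ← min(6, 8) = 6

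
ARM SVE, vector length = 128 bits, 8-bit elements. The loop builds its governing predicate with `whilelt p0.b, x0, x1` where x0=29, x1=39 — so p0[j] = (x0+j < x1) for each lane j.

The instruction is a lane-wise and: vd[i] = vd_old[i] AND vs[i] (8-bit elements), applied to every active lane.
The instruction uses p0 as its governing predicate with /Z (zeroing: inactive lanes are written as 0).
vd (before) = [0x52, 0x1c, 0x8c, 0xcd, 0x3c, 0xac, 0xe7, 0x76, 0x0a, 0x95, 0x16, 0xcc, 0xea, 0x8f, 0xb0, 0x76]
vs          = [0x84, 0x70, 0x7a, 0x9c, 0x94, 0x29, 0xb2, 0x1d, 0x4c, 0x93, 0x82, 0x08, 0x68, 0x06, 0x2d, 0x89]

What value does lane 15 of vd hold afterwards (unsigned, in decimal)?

vd[15] = 0

128-bit reg / 8-bit elem → 16 lanes
whilelt: lane j active iff 29+j < 39 → j < 10 → 10 active
[0] and(0x52,0x84) = 0x00
[1] and(0x1c,0x70) = 0x10
[2] and(0x8c,0x7a) = 0x08
[3] and(0xcd,0x9c) = 0x8c
[4] and(0x3c,0x94) = 0x14
[5] and(0xac,0x29) = 0x28
[6] and(0xe7,0xb2) = 0xa2
[7] and(0x76,0x1d) = 0x14
[8] and(0x0a,0x4c) = 0x08
[9] and(0x95,0x93) = 0x91
[10] tail/zero = 0x00
[11] tail/zero = 0x00
[12] tail/zero = 0x00
[13] tail/zero = 0x00
[14] tail/zero = 0x00
[15] tail/zero = 0x00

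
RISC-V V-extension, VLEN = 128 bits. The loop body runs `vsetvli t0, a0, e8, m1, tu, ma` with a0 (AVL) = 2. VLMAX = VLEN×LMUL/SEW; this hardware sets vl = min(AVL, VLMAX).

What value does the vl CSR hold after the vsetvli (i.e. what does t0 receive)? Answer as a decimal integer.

vl = 2

VLMAX = (128 × 1) / 8 = 16 lanes
vl ← min(2, 16) = 2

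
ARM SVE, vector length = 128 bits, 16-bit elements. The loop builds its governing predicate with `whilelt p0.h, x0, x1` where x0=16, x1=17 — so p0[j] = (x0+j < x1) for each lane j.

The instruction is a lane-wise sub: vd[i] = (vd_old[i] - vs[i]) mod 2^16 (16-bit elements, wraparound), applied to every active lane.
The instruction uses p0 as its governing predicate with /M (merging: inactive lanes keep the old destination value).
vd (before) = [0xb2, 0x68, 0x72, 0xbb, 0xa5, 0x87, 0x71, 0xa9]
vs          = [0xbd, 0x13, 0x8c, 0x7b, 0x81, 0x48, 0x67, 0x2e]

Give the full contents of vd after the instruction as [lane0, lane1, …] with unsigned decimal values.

vd = [65525, 104, 114, 187, 165, 135, 113, 169]

register lanes = 128/16 = 8
p0[j] = (16+j < 17); true for j=0..0 → 1 lanes set
vd[0] sub(0xb2,0xbd) -> 0xfff5
vd[1] tail/keep -> 0x68
vd[2] tail/keep -> 0x72
vd[3] tail/keep -> 0xbb
vd[4] tail/keep -> 0xa5
vd[5] tail/keep -> 0x87
vd[6] tail/keep -> 0x71
vd[7] tail/keep -> 0xa9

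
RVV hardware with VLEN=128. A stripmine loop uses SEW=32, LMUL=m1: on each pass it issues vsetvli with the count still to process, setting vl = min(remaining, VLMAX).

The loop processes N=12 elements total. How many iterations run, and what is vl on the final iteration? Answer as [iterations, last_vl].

VLMAX = VLEN×LMUL/SEW = 128×1/32 = 4
N=12: ⌈12/4⌉ = 3 iters; last vl = 12 − 2×4 = 4

[iterations, last_vl] = [3, 4]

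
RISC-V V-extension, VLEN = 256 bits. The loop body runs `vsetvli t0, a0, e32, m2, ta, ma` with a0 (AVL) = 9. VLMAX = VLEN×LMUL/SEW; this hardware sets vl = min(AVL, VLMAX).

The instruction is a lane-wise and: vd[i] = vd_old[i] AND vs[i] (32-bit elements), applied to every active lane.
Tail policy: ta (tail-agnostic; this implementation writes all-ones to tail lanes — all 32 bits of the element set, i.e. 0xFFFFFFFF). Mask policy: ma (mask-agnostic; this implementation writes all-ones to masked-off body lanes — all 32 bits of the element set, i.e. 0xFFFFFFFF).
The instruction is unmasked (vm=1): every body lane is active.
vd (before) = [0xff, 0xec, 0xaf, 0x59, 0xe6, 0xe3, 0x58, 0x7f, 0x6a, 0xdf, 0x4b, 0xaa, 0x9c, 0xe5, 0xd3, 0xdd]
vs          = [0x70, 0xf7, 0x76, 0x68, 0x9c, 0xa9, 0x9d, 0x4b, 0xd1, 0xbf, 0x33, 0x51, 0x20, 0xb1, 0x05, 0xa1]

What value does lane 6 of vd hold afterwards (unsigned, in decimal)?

vd[6] = 24

VLMAX = (256 × 2) / 32 = 16 lanes
vl = min(AVL, VLMAX) = min(9, 16) = 9
lane  0: and(0xff,0x70) ⇒ 0x70
lane  1: and(0xec,0xf7) ⇒ 0xe4
lane  2: and(0xaf,0x76) ⇒ 0x26
lane  3: and(0x59,0x68) ⇒ 0x48
lane  4: and(0xe6,0x9c) ⇒ 0x84
lane  5: and(0xe3,0xa9) ⇒ 0xa1
lane  6: and(0x58,0x9d) ⇒ 0x18
lane  7: and(0x7f,0x4b) ⇒ 0x4b
lane  8: and(0x6a,0xd1) ⇒ 0x40
lane  9: tail/ones ⇒ 0xffffffff
lane 10: tail/ones ⇒ 0xffffffff
lane 11: tail/ones ⇒ 0xffffffff
lane 12: tail/ones ⇒ 0xffffffff
lane 13: tail/ones ⇒ 0xffffffff
lane 14: tail/ones ⇒ 0xffffffff
lane 15: tail/ones ⇒ 0xffffffff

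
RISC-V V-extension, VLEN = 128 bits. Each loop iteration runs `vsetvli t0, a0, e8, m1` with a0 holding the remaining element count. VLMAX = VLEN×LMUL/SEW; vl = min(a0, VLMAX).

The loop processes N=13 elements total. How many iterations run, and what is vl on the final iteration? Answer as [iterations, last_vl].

VLMAX = VLEN×LMUL/SEW = 128×1/8 = 16
N=13: ⌈13/16⌉ = 1 iters; last vl = 13 − 0×16 = 13

[iterations, last_vl] = [1, 13]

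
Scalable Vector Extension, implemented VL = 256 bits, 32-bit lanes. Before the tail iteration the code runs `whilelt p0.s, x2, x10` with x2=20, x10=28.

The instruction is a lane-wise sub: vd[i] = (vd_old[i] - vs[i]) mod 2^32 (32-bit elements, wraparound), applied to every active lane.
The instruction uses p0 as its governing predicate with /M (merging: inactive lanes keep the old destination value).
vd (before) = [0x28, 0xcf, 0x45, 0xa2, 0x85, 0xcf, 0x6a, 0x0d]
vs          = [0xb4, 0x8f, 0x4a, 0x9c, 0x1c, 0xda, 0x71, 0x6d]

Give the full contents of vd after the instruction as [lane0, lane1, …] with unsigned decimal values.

register lanes = 256/32 = 8
active while 20+j < 28, i.e. j ∈ [0,8) capped at 8 ⇒ 8
vd[0] sub(0x28,0xb4) -> 0xffffff74
vd[1] sub(0xcf,0x8f) -> 0x40
vd[2] sub(0x45,0x4a) -> 0xfffffffb
vd[3] sub(0xa2,0x9c) -> 0x06
vd[4] sub(0x85,0x1c) -> 0x69
vd[5] sub(0xcf,0xda) -> 0xfffffff5
vd[6] sub(0x6a,0x71) -> 0xfffffff9
vd[7] sub(0x0d,0x6d) -> 0xffffffa0

vd = [4294967156, 64, 4294967291, 6, 105, 4294967285, 4294967289, 4294967200]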